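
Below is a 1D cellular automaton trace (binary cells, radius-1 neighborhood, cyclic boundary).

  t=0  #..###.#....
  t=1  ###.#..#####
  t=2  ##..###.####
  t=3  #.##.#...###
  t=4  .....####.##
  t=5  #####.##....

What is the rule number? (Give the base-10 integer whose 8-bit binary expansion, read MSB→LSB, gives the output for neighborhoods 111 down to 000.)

  nb ###: next=#  (t=0,i=4, bit7=1)
  nb ##.: next=.  (t=0,i=5, bit6=0)
  nb #.#: next=.  (t=0,i=6, bit5=0)
  nb #..: next=#  (t=0,i=1, bit4=1)
  nb .##: next=.  (t=0,i=3, bit3=0)
  nb .#.: next=#  (t=0,i=0, bit2=1)
  nb ..#: next=#  (t=0,i=2, bit1=1)
  nb ...: next=#  (t=0,i=9, bit0=1)
  bits 10010111 = 151

151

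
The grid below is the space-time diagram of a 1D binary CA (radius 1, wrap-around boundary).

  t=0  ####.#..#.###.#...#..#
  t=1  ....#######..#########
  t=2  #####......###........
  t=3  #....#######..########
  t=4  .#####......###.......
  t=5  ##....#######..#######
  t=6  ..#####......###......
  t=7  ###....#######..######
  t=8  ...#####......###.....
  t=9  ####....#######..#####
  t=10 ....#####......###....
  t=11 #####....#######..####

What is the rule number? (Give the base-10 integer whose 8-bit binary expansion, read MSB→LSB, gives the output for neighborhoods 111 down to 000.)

  ### -> .   bit 7 = 0  t=0,i=0
  ##. -> .   bit 6 = 0  t=0,i=3
  #.# -> #   bit 5 = 1  t=0,i=4
  #.. -> #   bit 4 = 1  t=0,i=6
  .## -> #   bit 3 = 1  t=0,i=10
  .#. -> #   bit 2 = 1  t=0,i=5
  ..# -> #   bit 1 = 1  t=0,i=7
  ... -> #   bit 0 = 1  t=0,i=16
  bits 00111111 = 63

63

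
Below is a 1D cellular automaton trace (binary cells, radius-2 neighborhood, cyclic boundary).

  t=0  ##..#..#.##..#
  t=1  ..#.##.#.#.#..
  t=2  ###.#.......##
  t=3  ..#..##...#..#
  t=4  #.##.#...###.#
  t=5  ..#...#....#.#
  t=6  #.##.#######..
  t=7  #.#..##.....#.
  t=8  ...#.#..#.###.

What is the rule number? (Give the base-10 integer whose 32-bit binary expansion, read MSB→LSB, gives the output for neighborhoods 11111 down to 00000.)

583107446

  ##### -> .   bit 31 = 0  t=2,i=0
  ####. -> .   bit 30 = 0  t=2,i=1
  ###.# -> #   bit 29 = 1  t=2,i=2
  ###.. -> .   bit 28 = 0  t=0,i=1
  ##.## -> .   bit 27 = 0  t=4,i=1
  ##.#. -> .   bit 26 = 0  t=1,i=6
  ##..# -> #   bit 25 = 1  t=0,i=2
  ##... -> .   bit 24 = 0  t=3,i=7
  #.### -> #   bit 23 = 1  t=6,i=5
  #.##. -> #   bit 22 = 1  t=0,i=9
  #.#.# -> .   bit 21 = 0  t=1,i=7
  #.#.. -> .   bit 20 = 0  t=1,i=11
  #..## -> .   bit 19 = 0  t=0,i=12
  #..#. -> .   bit 18 = 0  t=0,i=3
  #...# -> .   bit 17 = 0  t=3,i=8
  #.... -> #   bit 16 = 1  t=1,i=13
  .#### -> #   bit 15 = 1  t=2,i=13
  .###. -> .   bit 14 = 0  t=0,i=0
  .##.# -> .   bit 13 = 0  t=1,i=5
  .##.. -> .   bit 12 = 0  t=0,i=10
  .#.## -> .   bit 11 = 0  t=0,i=8
  .#.#. -> .   bit 10 = 0  t=1,i=8
  .#..# -> #   bit 9 = 1  t=0,i=5
  .#... -> #   bit 8 = 1  t=1,i=12
  ..### -> .   bit 7 = 0  t=0,i=13
  ..##. -> #   bit 6 = 1  t=3,i=5
  ..#.# -> #   bit 5 = 1  t=0,i=7
  ..#.. -> #   bit 4 = 1  t=0,i=4
  ...## -> .   bit 3 = 0  t=2,i=11
  ...#. -> #   bit 2 = 1  t=1,i=1
  ....# -> #   bit 1 = 1  t=1,i=0
  ..... -> .   bit 0 = 0  t=2,i=7
  bits 00100010110000011000001101110110 = 583107446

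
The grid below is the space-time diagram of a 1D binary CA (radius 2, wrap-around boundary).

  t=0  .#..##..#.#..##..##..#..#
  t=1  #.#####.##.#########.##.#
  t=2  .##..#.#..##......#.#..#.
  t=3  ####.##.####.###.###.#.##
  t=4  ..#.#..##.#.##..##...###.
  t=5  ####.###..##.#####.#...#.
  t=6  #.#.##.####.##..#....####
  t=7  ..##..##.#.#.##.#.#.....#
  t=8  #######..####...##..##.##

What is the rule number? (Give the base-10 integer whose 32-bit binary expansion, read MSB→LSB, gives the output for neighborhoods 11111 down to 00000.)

  #####|.  b31=0 t=1,i=4
  ####.|#  b30=1 t=1,i=5
  ###.#|.  b29=0 t=1,i=6
  ###..|#  b28=1 t=4,i=23
  ##.##|#  b27=1 t=1,i=1
  ##.#.|.  b26=0 t=3,i=20
  ##..#|#  b25=1 t=0,i=6
  ##...|.  b24=0 t=2,i=12
  #.###|#  b23=1 t=1,i=2
  #.##.|.  b22=0 t=1,i=8
  #.#.#|#  b21=1 t=3,i=21
  #.#..|.  b20=0 t=0,i=1
  #..##|#  b19=1 t=0,i=3
  #..#.|.  b18=0 t=0,i=7
  #...#|#  b17=1 t=4,i=0
  #....|#  b16=1 t=2,i=13
  .####|.  b15=0 t=1,i=3
  .###.|.  b14=0 t=3,i=14
  .##.#|.  b13=0 t=1,i=0
  .##..|#  b12=1 t=0,i=5
  .#.##|#  b11=1 t=3,i=22
  .#.#.|#  b10=1 t=0,i=0
  .#..#|#  b9=1 t=0,i=2
  .#...|.  b8=0 t=5,i=20
  ..###|.  b7=0 t=4,i=21
  ..##.|#  b6=1 t=0,i=4
  ..#.#|#  b5=1 t=0,i=8
  ..#..|#  b4=1 t=0,i=21
  ...##|.  b3=0 t=4,i=20
  ...#.|#  b2=1 t=2,i=17
  ....#|.  b1=0 t=2,i=16
  .....|#  b0=1 t=2,i=14
  bits 01011010101010110001111001110101 = 1521163893

1521163893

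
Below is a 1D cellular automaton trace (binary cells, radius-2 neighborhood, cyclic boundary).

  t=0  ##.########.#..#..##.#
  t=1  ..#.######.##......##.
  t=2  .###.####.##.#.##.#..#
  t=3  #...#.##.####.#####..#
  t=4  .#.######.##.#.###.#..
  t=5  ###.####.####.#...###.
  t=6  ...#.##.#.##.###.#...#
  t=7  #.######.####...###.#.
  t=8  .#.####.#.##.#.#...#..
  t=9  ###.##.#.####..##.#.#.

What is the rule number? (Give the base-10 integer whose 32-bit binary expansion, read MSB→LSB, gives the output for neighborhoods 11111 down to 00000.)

3478169901

  #####|#  b31=1 t=0,i=5
  ####.|#  b30=1 t=0,i=9
  ###.#|.  b29=0 t=0,i=1
  ###..|.  b28=0 t=3,i=18
  ##.##|#  b27=1 t=0,i=2
  ##.#.|#  b26=1 t=0,i=11
  ##..#|#  b25=1 t=3,i=19
  ##...|#  b24=1 t=1,i=13
  #.###|.  b23=0 t=0,i=3
  #.##.|#  b22=1 t=1,i=11
  #.#.#|.  b21=0 t=2,i=13
  #.#..|#  b20=1 t=0,i=12
  #..##|.  b19=0 t=0,i=17
  #..#.|.  b18=0 t=0,i=14
  #...#|.  b17=0 t=1,i=0
  #....|.  b16=0 t=1,i=14
  .####|#  b15=1 t=0,i=4
  .###.|.  b14=0 t=0,i=0
  .##.#|#  b13=1 t=0,i=19
  .##..|.  b12=0 t=1,i=12
  .#.##|#  b11=1 t=1,i=3
  .#.#.|.  b10=0 t=7,i=21
  .#..#|.  b9=0 t=0,i=13
  .#...|#  b8=1 t=4,i=20
  ..###|.  b7=0 t=5,i=18
  ..##.|.  b6=0 t=0,i=18
  ..#.#|#  b5=1 t=1,i=2
  ..#..|.  b4=0 t=0,i=15
  ...##|#  b3=1 t=1,i=18
  ...#.|#  b2=1 t=1,i=1
  ....#|.  b1=0 t=1,i=17
  .....|#  b0=1 t=1,i=15
  bits 11001111010100001010100100101101 = 3478169901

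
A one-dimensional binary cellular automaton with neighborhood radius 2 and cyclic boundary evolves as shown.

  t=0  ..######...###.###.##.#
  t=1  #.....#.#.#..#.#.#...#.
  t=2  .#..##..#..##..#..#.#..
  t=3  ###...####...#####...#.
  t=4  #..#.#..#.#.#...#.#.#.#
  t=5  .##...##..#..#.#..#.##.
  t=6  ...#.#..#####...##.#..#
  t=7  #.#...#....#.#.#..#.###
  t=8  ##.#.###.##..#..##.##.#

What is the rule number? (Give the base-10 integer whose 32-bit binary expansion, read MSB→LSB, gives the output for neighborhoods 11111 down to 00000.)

1738803998

  [31] ##### => .  t=0,i=4
  [30] ####. => #  t=0,i=6
  [29] ###.# => #  t=0,i=13
  [28] ###.. => .  t=0,i=7
  [27] ##.## => .  t=0,i=14
  [26] ##.#. => #  t=0,i=21
  [25] ##..# => #  t=2,i=6
  [24] ##... => #  t=0,i=8
  [23] #.### => #  t=0,i=15
  [22] #.##. => .  t=0,i=19
  [21] #.#.# => #  t=1,i=8
  [20] #.#.. => .  t=0,i=22
  [19] #..## => .  t=0,i=1
  [18] #..#. => #  t=1,i=12
  [17] #...# => .  t=0,i=9
  [16] #.... => .  t=1,i=2
  [15] .#### => .  t=0,i=3
  [14] .###. => .  t=0,i=12
  [13] .##.# => .  t=0,i=20
  [12] .##.. => .  t=2,i=5
  [11] .#.## => #  t=3,i=22
  [10] .#.#. => .  t=1,i=7
  [9] .#..# => #  t=0,i=0
  [8] .#... => #  t=1,i=1
  [7] ..### => .  t=0,i=2
  [6] ..##. => .  t=2,i=4
  [5] ..#.# => .  t=1,i=6
  [4] ..#.. => #  t=2,i=1
  [3] ...## => #  t=0,i=10
  [2] ...#. => #  t=1,i=5
  [1] ....# => #  t=1,i=4
  [0] ..... => .  t=1,i=3
  bits 01100111101001000000101100011110 = 1738803998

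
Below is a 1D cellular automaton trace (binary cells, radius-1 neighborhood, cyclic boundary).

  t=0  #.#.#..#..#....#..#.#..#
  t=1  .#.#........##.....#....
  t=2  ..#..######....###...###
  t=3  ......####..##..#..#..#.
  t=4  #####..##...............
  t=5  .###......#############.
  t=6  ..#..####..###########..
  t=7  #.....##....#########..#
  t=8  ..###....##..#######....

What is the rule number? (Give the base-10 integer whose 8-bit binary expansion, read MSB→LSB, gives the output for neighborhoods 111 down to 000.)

  [7] ### => #  t=2,i=6
  [6] ##. => .  t=0,i=0
  [5] #.# => #  t=0,i=1
  [4] #.. => .  t=0,i=5
  [3] .## => .  t=0,i=23
  [2] .#. => .  t=0,i=2
  [1] ..# => .  t=0,i=6
  [0] ... => #  t=0,i=12
  bits 10100001 = 161

161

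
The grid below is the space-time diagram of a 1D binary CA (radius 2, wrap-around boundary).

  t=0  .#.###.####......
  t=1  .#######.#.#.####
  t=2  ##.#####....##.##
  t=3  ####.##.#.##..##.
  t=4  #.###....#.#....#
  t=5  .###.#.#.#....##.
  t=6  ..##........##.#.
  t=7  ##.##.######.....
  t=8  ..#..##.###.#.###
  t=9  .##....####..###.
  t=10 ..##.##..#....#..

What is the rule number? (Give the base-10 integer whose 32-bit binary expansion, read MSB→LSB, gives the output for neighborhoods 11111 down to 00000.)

  [31] ##### => #  t=1,i=3
  [30] ####. => #  t=0,i=9
  [29] ###.# => #  t=0,i=5
  [28] ###.. => .  t=0,i=10
  [27] ##.## => #  t=0,i=6
  [26] ##.#. => .  t=1,i=8
  [25] ##..# => .  t=3,i=12
  [24] ##... => #  t=0,i=11
  [23] #.### => #  t=0,i=3
  [22] #.##. => .  t=3,i=5
  [21] #.#.# => .  t=1,i=9
  [20] #.#.. => .  t=4,i=11
  [19] #..## => .  t=3,i=13
  [18] #..#. => #  t=8,i=1
  [17] #...# => #  t=6,i=0
  [16] #.... => .  t=0,i=12
  [15] .#### => .  t=0,i=8
  [14] .###. => #  t=0,i=4
  [13] .##.# => .  t=2,i=13
  [12] .##.. => #  t=3,i=11
  [11] .#.## => #  t=0,i=2
  [10] .#.#. => .  t=1,i=10
  [9] .#..# => .  t=8,i=3
  [8] .#... => .  t=4,i=12
  [7] ..### => .  t=5,i=1
  [6] ..##. => .  t=2,i=12
  [5] ..#.# => #  t=0,i=1
  [4] ..#.. => #  t=8,i=2
  [3] ...## => #  t=2,i=11
  [2] ...#. => .  t=0,i=0
  [1] ....# => #  t=0,i=16
  [0] ..... => #  t=0,i=13
  bits 11101001100001100101100000111011 = 3917895739

3917895739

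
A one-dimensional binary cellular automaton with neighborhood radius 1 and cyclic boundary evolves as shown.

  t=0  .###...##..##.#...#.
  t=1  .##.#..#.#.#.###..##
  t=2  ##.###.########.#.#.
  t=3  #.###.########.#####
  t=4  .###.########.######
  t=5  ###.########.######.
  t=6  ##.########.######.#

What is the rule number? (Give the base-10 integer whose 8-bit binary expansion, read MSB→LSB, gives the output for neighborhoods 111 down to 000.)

188

  ###|#  b7=1 t=0,i=2
  ##.|.  b6=0 t=0,i=3
  #.#|#  b5=1 t=0,i=13
  #..|#  b4=1 t=0,i=4
  .##|#  b3=1 t=0,i=1
  .#.|#  b2=1 t=0,i=14
  ..#|.  b1=0 t=0,i=0
  ...|.  b0=0 t=0,i=5
  bits 10111100 = 188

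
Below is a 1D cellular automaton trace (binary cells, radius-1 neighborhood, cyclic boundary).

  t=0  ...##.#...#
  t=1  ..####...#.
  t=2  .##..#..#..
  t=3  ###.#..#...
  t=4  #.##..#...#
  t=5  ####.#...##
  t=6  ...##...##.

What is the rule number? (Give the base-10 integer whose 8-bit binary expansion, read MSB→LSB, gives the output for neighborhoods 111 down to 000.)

106

  nb ###: next=.  (t=1,i=3, bit7=0)
  nb ##.: next=#  (t=0,i=4, bit6=1)
  nb #.#: next=#  (t=0,i=5, bit5=1)
  nb #..: next=.  (t=0,i=0, bit4=0)
  nb .##: next=#  (t=0,i=3, bit3=1)
  nb .#.: next=.  (t=0,i=6, bit2=0)
  nb ..#: next=#  (t=0,i=2, bit1=1)
  nb ...: next=.  (t=0,i=1, bit0=0)
  bits 01101010 = 106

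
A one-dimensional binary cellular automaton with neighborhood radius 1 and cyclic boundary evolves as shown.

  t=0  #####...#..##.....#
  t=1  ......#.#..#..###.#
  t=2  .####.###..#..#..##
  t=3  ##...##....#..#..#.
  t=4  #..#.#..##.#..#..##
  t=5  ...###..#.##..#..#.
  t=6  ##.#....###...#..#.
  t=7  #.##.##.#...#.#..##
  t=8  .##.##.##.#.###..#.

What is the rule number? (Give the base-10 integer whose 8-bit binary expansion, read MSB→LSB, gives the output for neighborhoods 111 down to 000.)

  nb ###: next=.  (t=0,i=0, bit7=0)
  nb ##.: next=.  (t=0,i=4, bit6=0)
  nb #.#: next=#  (t=1,i=7, bit5=1)
  nb #..: next=.  (t=0,i=5, bit4=0)
  nb .##: next=#  (t=0,i=11, bit3=1)
  nb .#.: next=#  (t=0,i=8, bit2=1)
  nb ..#: next=.  (t=0,i=7, bit1=0)
  nb ...: next=#  (t=0,i=6, bit0=1)
  bits 00101101 = 45

45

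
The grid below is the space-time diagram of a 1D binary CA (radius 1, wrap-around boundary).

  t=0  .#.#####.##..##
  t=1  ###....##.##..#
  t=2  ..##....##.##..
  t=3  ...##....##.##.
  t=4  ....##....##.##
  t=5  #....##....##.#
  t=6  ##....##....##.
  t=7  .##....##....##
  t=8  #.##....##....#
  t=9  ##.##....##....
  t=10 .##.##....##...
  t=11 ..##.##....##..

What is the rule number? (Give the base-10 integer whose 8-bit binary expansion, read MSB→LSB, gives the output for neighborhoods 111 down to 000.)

116

  nb ###: next=.  (t=0,i=4, bit7=0)
  nb ##.: next=#  (t=0,i=7, bit6=1)
  nb #.#: next=#  (t=0,i=0, bit5=1)
  nb #..: next=#  (t=0,i=11, bit4=1)
  nb .##: next=.  (t=0,i=3, bit3=0)
  nb .#.: next=#  (t=0,i=1, bit2=1)
  nb ..#: next=.  (t=0,i=12, bit1=0)
  nb ...: next=.  (t=1,i=4, bit0=0)
  bits 01110100 = 116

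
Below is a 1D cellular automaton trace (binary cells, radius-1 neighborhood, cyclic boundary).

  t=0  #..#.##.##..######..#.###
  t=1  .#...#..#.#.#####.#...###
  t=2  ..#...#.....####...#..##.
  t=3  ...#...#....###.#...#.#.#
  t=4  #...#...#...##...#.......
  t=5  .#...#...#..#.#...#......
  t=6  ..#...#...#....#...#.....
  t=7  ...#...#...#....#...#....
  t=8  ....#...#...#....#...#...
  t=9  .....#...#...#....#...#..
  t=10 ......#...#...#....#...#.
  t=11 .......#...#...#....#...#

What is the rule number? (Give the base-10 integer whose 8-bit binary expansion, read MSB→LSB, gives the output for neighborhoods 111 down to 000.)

  ### -> #   bit 7 = 1  t=0,i=13
  ##. -> .   bit 6 = 0  t=0,i=0
  #.# -> .   bit 5 = 0  t=0,i=4
  #.. -> #   bit 4 = 1  t=0,i=1
  .## -> #   bit 3 = 1  t=0,i=5
  .#. -> .   bit 2 = 0  t=0,i=3
  ..# -> .   bit 1 = 0  t=0,i=2
  ... -> .   bit 0 = 0  t=1,i=3
  bits 10011000 = 152

152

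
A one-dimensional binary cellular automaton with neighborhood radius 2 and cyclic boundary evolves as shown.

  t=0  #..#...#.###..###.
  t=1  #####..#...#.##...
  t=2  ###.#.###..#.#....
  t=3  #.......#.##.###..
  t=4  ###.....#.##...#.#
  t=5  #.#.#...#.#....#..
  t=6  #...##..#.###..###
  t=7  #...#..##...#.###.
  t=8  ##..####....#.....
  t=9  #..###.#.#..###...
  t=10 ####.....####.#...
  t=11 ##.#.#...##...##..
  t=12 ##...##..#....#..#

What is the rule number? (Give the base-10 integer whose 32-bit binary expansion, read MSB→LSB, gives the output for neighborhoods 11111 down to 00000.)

2422055920

  ##### -> #   bit 31 = 1  t=1,i=2
  ####. -> .   bit 30 = 0  t=1,i=3
  ###.# -> .   bit 29 = 0  t=0,i=16
  ###.. -> #   bit 28 = 1  t=0,i=11
  ##.## -> .   bit 27 = 0  t=3,i=12
  ##.#. -> .   bit 26 = 0  t=0,i=17
  ##..# -> .   bit 25 = 0  t=0,i=12
  ##... -> .   bit 24 = 0  t=1,i=15
  #.### -> .   bit 23 = 0  t=0,i=9
  #.##. -> #   bit 22 = 1  t=1,i=13
  #.#.# -> .   bit 21 = 0  t=2,i=4
  #.#.. -> #   bit 20 = 1  t=0,i=0
  #..## -> #   bit 19 = 1  t=0,i=13
  #..#. -> #   bit 18 = 1  t=0,i=2
  #...# -> .   bit 17 = 0  t=0,i=5
  #.... -> #   bit 16 = 1  t=2,i=15
  .#### -> #   bit 15 = 1  t=1,i=1
  .###. -> .   bit 14 = 0  t=0,i=10
  .##.# -> #   bit 13 = 1  t=3,i=11
  .##.. -> .   bit 12 = 0  t=1,i=14
  .#.## -> .   bit 11 = 0  t=0,i=8
  .#.#. -> .   bit 10 = 0  t=2,i=12
  .#..# -> #   bit 9 = 1  t=0,i=1
  .#... -> #   bit 8 = 1  t=0,i=4
  ..### -> #   bit 7 = 1  t=0,i=14
  ..##. -> #   bit 6 = 1  t=6,i=4
  ..#.# -> #   bit 5 = 1  t=0,i=7
  ..#.. -> #   bit 4 = 1  t=0,i=3
  ...## -> .   bit 3 = 0  t=1,i=17
  ...#. -> .   bit 2 = 0  t=0,i=6
  ....# -> .   bit 1 = 0  t=2,i=16
  ..... -> .   bit 0 = 0  t=3,i=3
  bits 10010000010111011010001111110000 = 2422055920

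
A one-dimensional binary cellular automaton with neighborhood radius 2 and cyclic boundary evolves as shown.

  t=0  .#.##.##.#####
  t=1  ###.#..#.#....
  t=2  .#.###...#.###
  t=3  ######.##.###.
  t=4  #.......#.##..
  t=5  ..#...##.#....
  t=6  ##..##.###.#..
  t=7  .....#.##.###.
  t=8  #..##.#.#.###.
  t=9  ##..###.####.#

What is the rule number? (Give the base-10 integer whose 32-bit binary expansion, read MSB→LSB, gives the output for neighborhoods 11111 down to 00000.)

347302414

  [31] ##### => .  t=0,i=11
  [30] ####. => .  t=0,i=12
  [29] ###.# => .  t=0,i=13
  [28] ###.. => #  t=2,i=5
  [27] ##.## => .  t=0,i=5
  [26] ##.#. => #  t=0,i=0
  [25] ##..# => .  t=4,i=12
  [24] ##... => .  t=2,i=6
  [23] #.### => #  t=0,i=9
  [22] #.##. => .  t=0,i=3
  [21] #.#.# => #  t=0,i=1
  [20] #.#.. => #  t=1,i=4
  [19] #..## => .  t=6,i=3
  [18] #..#. => .  t=1,i=6
  [17] #...# => #  t=2,i=7
  [16] #.... => #  t=1,i=11
  [15] .#### => .  t=0,i=10
  [14] .###. => #  t=1,i=1
  [13] .##.# => #  t=0,i=4
  [12] .##.. => .  t=4,i=11
  [11] .#.## => #  t=0,i=2
  [10] .#.#. => .  t=1,i=8
  [9] .#..# => #  t=1,i=5
  [8] .#... => .  t=1,i=10
  [7] ..### => .  t=1,i=0
  [6] ..##. => .  t=5,i=6
  [5] ..#.# => .  t=1,i=7
  [4] ..#.. => .  t=4,i=0
  [3] ...## => #  t=1,i=13
  [2] ...#. => #  t=2,i=8
  [1] ....# => #  t=1,i=12
  [0] ..... => .  t=4,i=3
  bits 00010100101100110110101000001110 = 347302414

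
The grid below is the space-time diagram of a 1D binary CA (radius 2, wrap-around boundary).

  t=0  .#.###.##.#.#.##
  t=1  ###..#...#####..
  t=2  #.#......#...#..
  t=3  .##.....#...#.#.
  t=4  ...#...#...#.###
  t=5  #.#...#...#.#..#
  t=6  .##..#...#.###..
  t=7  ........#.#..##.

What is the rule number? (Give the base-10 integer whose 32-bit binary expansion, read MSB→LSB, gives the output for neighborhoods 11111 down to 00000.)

  #####|.  b31=0 t=1,i=11
  ####.|.  b30=0 t=1,i=12
  ###.#|#  b29=1 t=0,i=5
  ###..|#  b28=1 t=1,i=2
  ##.##|.  b27=0 t=0,i=6
  ##.#.|#  b26=1 t=0,i=0
  ##..#|.  b25=0 t=1,i=3
  ##...|#  b24=1 t=3,i=3
  #.###|.  b23=0 t=0,i=3
  #.##.|.  b22=0 t=0,i=7
  #.#.#|#  b21=1 t=0,i=1
  #.#..|#  b20=1 t=2,i=2
  #..##|.  b19=0 t=1,i=15
  #..#.|.  b18=0 t=1,i=4
  #...#|.  b17=0 t=1,i=7
  #....|.  b16=0 t=2,i=4
  .####|.  b15=0 t=1,i=10
  .###.|.  b14=0 t=0,i=4
  .##.#|.  b13=0 t=0,i=8
  .##..|.  b12=0 t=3,i=2
  .#.##|#  b11=1 t=0,i=2
  .#.#.|#  b10=1 t=0,i=11
  .#..#|#  b9=1 t=2,i=14
  .#...|.  b8=0 t=1,i=6
  ..###|#  b7=1 t=1,i=0
  ..##.|.  b6=0 t=3,i=1
  ..#.#|.  b5=0 t=2,i=0
  ..#..|.  b4=0 t=1,i=5
  ...##|.  b3=0 t=1,i=8
  ...#.|#  b2=1 t=2,i=8
  ....#|.  b1=0 t=2,i=7
  .....|.  b0=0 t=2,i=5
  bits 00110101001100000000111010000100 = 892341892

892341892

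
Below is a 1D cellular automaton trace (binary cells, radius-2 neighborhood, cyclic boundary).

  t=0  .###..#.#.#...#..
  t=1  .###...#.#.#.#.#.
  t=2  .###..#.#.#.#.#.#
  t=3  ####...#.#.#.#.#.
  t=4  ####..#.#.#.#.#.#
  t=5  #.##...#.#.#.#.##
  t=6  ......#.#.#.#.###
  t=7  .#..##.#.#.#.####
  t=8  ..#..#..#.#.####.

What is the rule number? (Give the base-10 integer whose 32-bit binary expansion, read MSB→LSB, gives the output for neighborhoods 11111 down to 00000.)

1350692742

  nb #####: next=.  (t=4,i=1, bit31=0)
  nb ####.: next=#  (t=3,i=2, bit30=1)
  nb ###.#: next=.  (t=5,i=0, bit29=0)
  nb ###..: next=#  (t=0,i=3, bit28=1)
  nb ##.##: next=.  (t=5,i=1, bit27=0)
  nb ##.#.: next=.  (t=7,i=0, bit26=0)
  nb ##..#: next=.  (t=0,i=4, bit25=0)
  nb ##...: next=.  (t=1,i=4, bit24=0)
  nb #.###: next=#  (t=2,i=1, bit23=1)
  nb #.##.: next=.  (t=5,i=2, bit22=0)
  nb #.#.#: next=.  (t=0,i=8, bit21=0)
  nb #.#..: next=.  (t=0,i=10, bit20=0)
  nb #..##: next=.  (t=1,i=0, bit19=0)
  nb #..#.: next=.  (t=0,i=5, bit18=0)
  nb #...#: next=.  (t=0,i=12, bit17=0)
  nb #....: next=#  (t=6,i=1, bit16=1)
  nb .####: next=#  (t=3,i=1, bit15=1)
  nb .###.: next=#  (t=0,i=2, bit14=1)
  nb .##.#: next=#  (t=7,i=5, bit13=1)
  nb .##..: next=.  (t=5,i=3, bit12=0)
  nb .#.##: next=#  (t=2,i=0, bit11=1)
  nb .#.#.: next=#  (t=0,i=7, bit10=1)
  nb .#..#: next=#  (t=1,i=16, bit9=1)
  nb .#...: next=#  (t=0,i=11, bit8=1)
  nb ..###: next=#  (t=0,i=1, bit7=1)
  nb ..##.: next=.  (t=7,i=4, bit6=0)
  nb ..#.#: next=.  (t=0,i=6, bit5=0)
  nb ..#..: next=.  (t=0,i=14, bit4=0)
  nb ...##: next=.  (t=0,i=0, bit3=0)
  nb ...#.: next=#  (t=0,i=13, bit2=1)
  nb ....#: next=#  (t=6,i=4, bit1=1)
  nb .....: next=.  (t=6,i=2, bit0=0)
  bits 01010000100000011110111110000110 = 1350692742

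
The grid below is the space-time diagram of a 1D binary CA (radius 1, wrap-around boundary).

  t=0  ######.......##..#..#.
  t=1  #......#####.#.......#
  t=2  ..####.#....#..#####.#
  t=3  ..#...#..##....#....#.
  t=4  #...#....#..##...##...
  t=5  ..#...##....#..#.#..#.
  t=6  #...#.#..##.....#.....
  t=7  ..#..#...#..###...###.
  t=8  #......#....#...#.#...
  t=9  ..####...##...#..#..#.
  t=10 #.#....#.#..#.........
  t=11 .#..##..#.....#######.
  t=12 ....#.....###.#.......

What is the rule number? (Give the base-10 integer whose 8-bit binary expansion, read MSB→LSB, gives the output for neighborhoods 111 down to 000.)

41

  [7] ### => .  t=0,i=1
  [6] ##. => .  t=0,i=5
  [5] #.# => #  t=0,i=21
  [4] #.. => .  t=0,i=6
  [3] .## => #  t=0,i=0
  [2] .#. => .  t=0,i=17
  [1] ..# => .  t=0,i=12
  [0] ... => #  t=0,i=7
  bits 00101001 = 41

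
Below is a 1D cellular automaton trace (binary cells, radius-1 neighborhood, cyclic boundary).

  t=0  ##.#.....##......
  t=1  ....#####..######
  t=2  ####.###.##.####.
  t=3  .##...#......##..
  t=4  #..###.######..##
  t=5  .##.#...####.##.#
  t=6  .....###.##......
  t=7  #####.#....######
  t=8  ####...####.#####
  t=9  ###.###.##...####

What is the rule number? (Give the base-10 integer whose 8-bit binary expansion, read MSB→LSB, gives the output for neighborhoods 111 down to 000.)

  nb ###: next=#  (t=1,i=5, bit7=1)
  nb ##.: next=.  (t=0,i=1, bit6=0)
  nb #.#: next=.  (t=0,i=2, bit5=0)
  nb #..: next=#  (t=0,i=4, bit4=1)
  nb .##: next=.  (t=0,i=0, bit3=0)
  nb .#.: next=.  (t=0,i=3, bit2=0)
  nb ..#: next=#  (t=0,i=8, bit1=1)
  nb ...: next=#  (t=0,i=5, bit0=1)
  bits 10010011 = 147

147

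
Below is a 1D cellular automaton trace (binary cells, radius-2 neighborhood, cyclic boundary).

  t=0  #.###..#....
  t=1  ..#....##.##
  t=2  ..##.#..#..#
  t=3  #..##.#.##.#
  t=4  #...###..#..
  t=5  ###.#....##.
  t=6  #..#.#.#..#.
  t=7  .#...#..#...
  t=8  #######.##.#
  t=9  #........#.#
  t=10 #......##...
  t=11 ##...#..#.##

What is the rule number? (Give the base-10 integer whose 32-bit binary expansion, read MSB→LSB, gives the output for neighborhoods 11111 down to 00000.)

77771670

  #####|.  b31=0 t=8,i=1
  ####.|.  b30=0 t=8,i=5
  ###.#|.  b29=0 t=5,i=2
  ###..|.  b28=0 t=0,i=4
  ##.##|.  b27=0 t=1,i=9
  ##.#.|#  b26=1 t=2,i=4
  ##..#|.  b25=0 t=0,i=5
  ##...|.  b24=0 t=9,i=1
  #.###|#  b23=1 t=0,i=2
  #.##.|.  b22=0 t=1,i=10
  #.#.#|#  b21=1 t=3,i=6
  #.#..|.  b20=0 t=2,i=5
  #..##|.  b19=0 t=2,i=1
  #..#.|.  b18=0 t=0,i=6
  #...#|#  b17=1 t=4,i=2
  #....|.  b16=0 t=0,i=9
  .####|#  b15=1 t=8,i=0
  .###.|.  b14=0 t=0,i=3
  .##.#|#  b13=1 t=1,i=8
  .##..|#  b12=1 t=1,i=11
  .#.##|.  b11=0 t=0,i=1
  .#.#.|.  b10=0 t=6,i=4
  .#..#|#  b9=1 t=2,i=0
  .#...|#  b8=1 t=0,i=8
  ..###|#  b7=1 t=4,i=4
  ..##.|.  b6=0 t=1,i=7
  ..#.#|.  b5=0 t=0,i=0
  ..#..|#  b4=1 t=0,i=7
  ...##|.  b3=0 t=1,i=6
  ...#.|#  b2=1 t=0,i=11
  ....#|#  b1=1 t=0,i=10
  .....|.  b0=0 t=9,i=3
  bits 00000100101000101011001110010110 = 77771670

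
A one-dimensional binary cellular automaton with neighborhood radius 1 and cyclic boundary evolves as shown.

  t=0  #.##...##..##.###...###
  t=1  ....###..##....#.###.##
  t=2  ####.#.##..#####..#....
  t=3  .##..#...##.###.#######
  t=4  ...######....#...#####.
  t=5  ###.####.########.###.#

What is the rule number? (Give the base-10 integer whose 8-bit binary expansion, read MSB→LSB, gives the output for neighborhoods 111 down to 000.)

151

  [7] ### => #  t=0,i=15
  [6] ##. => .  t=0,i=0
  [5] #.# => .  t=0,i=1
  [4] #.. => #  t=0,i=4
  [3] .## => .  t=0,i=2
  [2] .#. => #  t=1,i=15
  [1] ..# => #  t=0,i=6
  [0] ... => #  t=0,i=5
  bits 10010111 = 151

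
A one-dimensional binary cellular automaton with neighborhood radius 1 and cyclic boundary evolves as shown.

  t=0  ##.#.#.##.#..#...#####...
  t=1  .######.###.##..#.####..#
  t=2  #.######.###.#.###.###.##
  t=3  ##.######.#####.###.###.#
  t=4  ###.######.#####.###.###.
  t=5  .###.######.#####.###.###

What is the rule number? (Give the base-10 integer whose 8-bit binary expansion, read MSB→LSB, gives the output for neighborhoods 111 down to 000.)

230

  [7] ### => #  t=0,i=18
  [6] ##. => #  t=0,i=1
  [5] #.# => #  t=0,i=2
  [4] #.. => .  t=0,i=11
  [3] .## => .  t=0,i=0
  [2] .#. => #  t=0,i=3
  [1] ..# => #  t=0,i=12
  [0] ... => .  t=0,i=15
  bits 11100110 = 230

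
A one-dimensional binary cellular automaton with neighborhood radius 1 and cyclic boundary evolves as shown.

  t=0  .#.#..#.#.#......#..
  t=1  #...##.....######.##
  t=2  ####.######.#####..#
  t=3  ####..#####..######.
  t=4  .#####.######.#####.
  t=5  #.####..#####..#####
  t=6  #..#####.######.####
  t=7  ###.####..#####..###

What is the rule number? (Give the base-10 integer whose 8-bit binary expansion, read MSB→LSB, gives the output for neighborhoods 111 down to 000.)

211

  ### -> #   bit 7 = 1  t=1,i=12
  ##. -> #   bit 6 = 1  t=1,i=0
  #.# -> .   bit 5 = 0  t=0,i=2
  #.. -> #   bit 4 = 1  t=0,i=4
  .## -> .   bit 3 = 0  t=1,i=4
  .#. -> .   bit 2 = 0  t=0,i=1
  ..# -> #   bit 1 = 1  t=0,i=0
  ... -> #   bit 0 = 1  t=0,i=12
  bits 11010011 = 211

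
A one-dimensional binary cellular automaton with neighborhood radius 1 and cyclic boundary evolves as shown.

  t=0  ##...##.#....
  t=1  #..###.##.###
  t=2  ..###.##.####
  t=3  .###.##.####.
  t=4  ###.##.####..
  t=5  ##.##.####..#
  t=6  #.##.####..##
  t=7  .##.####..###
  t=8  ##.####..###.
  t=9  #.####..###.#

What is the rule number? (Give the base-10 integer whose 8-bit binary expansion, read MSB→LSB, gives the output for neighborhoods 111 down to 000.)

  nb ###: next=#  (t=1,i=4, bit7=1)
  nb ##.: next=.  (t=0,i=1, bit6=0)
  nb #.#: next=#  (t=0,i=7, bit5=1)
  nb #..: next=.  (t=0,i=2, bit4=0)
  nb .##: next=#  (t=0,i=0, bit3=1)
  nb .#.: next=#  (t=0,i=8, bit2=1)
  nb ..#: next=#  (t=0,i=4, bit1=1)
  nb ...: next=#  (t=0,i=3, bit0=1)
  bits 10101111 = 175

175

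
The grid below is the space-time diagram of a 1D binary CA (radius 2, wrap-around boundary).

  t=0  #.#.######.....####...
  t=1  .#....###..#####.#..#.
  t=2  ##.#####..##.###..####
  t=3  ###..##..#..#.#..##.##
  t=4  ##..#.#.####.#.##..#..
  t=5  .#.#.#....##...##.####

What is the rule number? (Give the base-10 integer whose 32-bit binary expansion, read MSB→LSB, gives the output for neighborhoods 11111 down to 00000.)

  [31] ##### => #  t=0,i=6
  [30] ####. => #  t=0,i=8
  [29] ###.# => #  t=1,i=15
  [28] ###.. => .  t=0,i=9
  [27] ##.## => #  t=2,i=2
  [26] ##.#. => .  t=1,i=16
  [25] ##..# => .  t=1,i=9
  [24] ##... => .  t=0,i=10
  [23] #.### => .  t=0,i=4
  [22] #.##. => #  t=4,i=15
  [21] #.#.# => .  t=0,i=2
  [20] #.#.. => .  t=1,i=17
  [19] #..## => #  t=1,i=10
  [18] #..#. => #  t=1,i=0
  [17] #...# => #  t=0,i=20
  [16] #.... => #  t=0,i=11
  [15] .#### => .  t=0,i=5
  [14] .###. => #  t=1,i=7
  [13] .##.# => .  t=2,i=11
  [12] .##.. => #  t=3,i=6
  [11] .#.## => .  t=0,i=3
  [10] .#.#. => #  t=0,i=1
  [9] .#..# => #  t=1,i=18
  [8] .#... => .  t=1,i=2
  [7] ..### => #  t=0,i=15
  [6] ..##. => .  t=2,i=10
  [5] ..#.# => .  t=0,i=0
  [4] ..#.. => #  t=1,i=1
  [3] ...## => #  t=0,i=14
  [2] ...#. => .  t=0,i=21
  [1] ....# => #  t=0,i=13
  [0] ..... => #  t=0,i=12
  bits 11101000010011110101011010011011 = 3897513627

3897513627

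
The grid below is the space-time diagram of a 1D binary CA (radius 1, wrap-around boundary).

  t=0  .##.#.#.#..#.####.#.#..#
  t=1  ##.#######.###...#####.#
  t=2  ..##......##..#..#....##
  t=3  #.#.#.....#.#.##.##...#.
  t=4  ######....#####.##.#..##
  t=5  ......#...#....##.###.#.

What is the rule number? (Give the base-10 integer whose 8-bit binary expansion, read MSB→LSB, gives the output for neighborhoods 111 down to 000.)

60

  ###|.  b7=0 t=0,i=14
  ##.|.  b6=0 t=0,i=2
  #.#|#  b5=1 t=0,i=0
  #..|#  b4=1 t=0,i=9
  .##|#  b3=1 t=0,i=1
  .#.|#  b2=1 t=0,i=4
  ..#|.  b1=0 t=0,i=10
  ...|.  b0=0 t=1,i=15
  bits 00111100 = 60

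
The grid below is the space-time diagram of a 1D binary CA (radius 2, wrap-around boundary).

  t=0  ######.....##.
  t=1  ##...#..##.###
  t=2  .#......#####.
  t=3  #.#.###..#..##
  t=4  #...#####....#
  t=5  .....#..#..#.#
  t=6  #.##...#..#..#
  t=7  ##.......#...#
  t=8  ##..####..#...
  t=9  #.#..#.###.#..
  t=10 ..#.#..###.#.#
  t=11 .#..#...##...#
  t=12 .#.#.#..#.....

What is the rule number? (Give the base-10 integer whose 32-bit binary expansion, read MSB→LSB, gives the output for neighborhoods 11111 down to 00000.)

  nb #####: next=.  (t=0,i=2, bit31=0)
  nb ####.: next=.  (t=0,i=4, bit30=0)
  nb ###.#: next=#  (t=3,i=0, bit29=1)
  nb ###..: next=#  (t=0,i=5, bit28=1)
  nb ##.##: next=#  (t=0,i=13, bit27=1)
  nb ##.#.: next=.  (t=3,i=1, bit26=0)
  nb ##..#: next=#  (t=2,i=13, bit25=1)
  nb ##...: next=.  (t=0,i=6, bit24=0)
  nb #.###: next=#  (t=0,i=0, bit23=1)
  nb #.##.: next=.  (t=6,i=2, bit22=0)
  nb #.#.#: next=.  (t=3,i=2, bit21=0)
  nb #.#..: next=#  (t=5,i=13, bit20=1)
  nb #..##: next=.  (t=1,i=7, bit19=0)
  nb #..#.: next=#  (t=2,i=0, bit18=1)
  nb #...#: next=.  (t=1,i=3, bit17=0)
  nb #....: next=.  (t=0,i=7, bit16=0)
  nb .####: next=#  (t=0,i=1, bit15=1)
  nb .###.: next=#  (t=3,i=5, bit14=1)
  nb .##.#: next=#  (t=0,i=12, bit13=1)
  nb .##..: next=.  (t=4,i=0, bit12=0)
  nb .#.##: next=.  (t=3,i=3, bit11=0)
  nb .#.#.: next=.  (t=5,i=12, bit10=0)
  nb .#..#: next=.  (t=1,i=6, bit9=0)
  nb .#...: next=#  (t=2,i=2, bit8=1)
  nb ..###: next=.  (t=2,i=8, bit7=0)
  nb ..##.: next=#  (t=0,i=11, bit6=1)
  nb ..#.#: next=.  (t=5,i=11, bit5=0)
  nb ..#..: next=.  (t=1,i=5, bit4=0)
  nb ...##: next=.  (t=0,i=10, bit3=0)
  nb ...#.: next=.  (t=1,i=4, bit2=0)
  nb ....#: next=#  (t=0,i=9, bit1=1)
  nb .....: next=#  (t=0,i=8, bit0=1)
  bits 00111010100101001110000101000011 = 982835523

982835523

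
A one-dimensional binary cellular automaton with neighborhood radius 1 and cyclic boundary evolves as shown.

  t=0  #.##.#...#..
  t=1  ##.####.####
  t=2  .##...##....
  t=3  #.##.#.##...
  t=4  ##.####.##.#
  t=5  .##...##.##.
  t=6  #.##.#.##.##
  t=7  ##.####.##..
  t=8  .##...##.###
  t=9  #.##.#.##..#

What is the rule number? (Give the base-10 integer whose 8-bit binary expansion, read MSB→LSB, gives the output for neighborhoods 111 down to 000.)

  [7] ### => .  t=1,i=0
  [6] ##. => #  t=0,i=3
  [5] #.# => #  t=0,i=1
  [4] #.. => #  t=0,i=6
  [3] .## => .  t=0,i=2
  [2] .#. => #  t=0,i=0
  [1] ..# => #  t=0,i=8
  [0] ... => .  t=0,i=7
  bits 01110110 = 118

118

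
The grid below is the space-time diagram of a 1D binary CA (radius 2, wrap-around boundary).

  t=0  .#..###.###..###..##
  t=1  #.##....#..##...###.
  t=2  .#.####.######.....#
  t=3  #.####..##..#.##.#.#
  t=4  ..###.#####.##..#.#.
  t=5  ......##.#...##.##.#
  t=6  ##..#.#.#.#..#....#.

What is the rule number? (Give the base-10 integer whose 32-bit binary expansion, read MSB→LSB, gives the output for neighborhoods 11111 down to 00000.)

1200201586

  nb #####: next=.  (t=2,i=10, bit31=0)
  nb ####.: next=#  (t=2,i=5, bit30=1)
  nb ###.#: next=.  (t=0,i=6, bit29=0)
  nb ###..: next=.  (t=0,i=10, bit28=0)
  nb ##.##: next=.  (t=0,i=7, bit27=0)
  nb ##.#.: next=#  (t=0,i=0, bit26=1)
  nb ##..#: next=#  (t=0,i=11, bit25=1)
  nb ##...: next=#  (t=1,i=4, bit24=1)
  nb #.###: next=#  (t=0,i=8, bit23=1)
  nb #.##.: next=.  (t=1,i=2, bit22=0)
  nb #.#.#: next=.  (t=1,i=0, bit21=0)
  nb #.#..: next=.  (t=0,i=1, bit20=0)
  nb #..##: next=#  (t=0,i=3, bit19=1)
  nb #..#.: next=.  (t=3,i=11, bit18=0)
  nb #...#: next=.  (t=1,i=14, bit17=0)
  nb #....: next=#  (t=1,i=5, bit16=1)
  nb .####: next=#  (t=2,i=4, bit15=1)
  nb .###.: next=.  (t=0,i=5, bit14=0)
  nb .##.#: next=.  (t=0,i=19, bit13=0)
  nb .##..: next=#  (t=1,i=3, bit12=1)
  nb .#.##: next=#  (t=1,i=1, bit11=1)
  nb .#.#.: next=#  (t=2,i=0, bit10=1)
  nb .#..#: next=#  (t=0,i=2, bit9=1)
  nb .#...: next=#  (t=4,i=19, bit8=1)
  nb ..###: next=.  (t=0,i=4, bit7=0)
  nb ..##.: next=#  (t=0,i=18, bit6=1)
  nb ..#.#: next=#  (t=2,i=19, bit5=1)
  nb ..#..: next=#  (t=1,i=8, bit4=1)
  nb ...##: next=.  (t=1,i=15, bit3=0)
  nb ...#.: next=.  (t=1,i=7, bit2=0)
  nb ....#: next=#  (t=1,i=6, bit1=1)
  nb .....: next=.  (t=2,i=16, bit0=0)
  bits 01000111100010011001111101110010 = 1200201586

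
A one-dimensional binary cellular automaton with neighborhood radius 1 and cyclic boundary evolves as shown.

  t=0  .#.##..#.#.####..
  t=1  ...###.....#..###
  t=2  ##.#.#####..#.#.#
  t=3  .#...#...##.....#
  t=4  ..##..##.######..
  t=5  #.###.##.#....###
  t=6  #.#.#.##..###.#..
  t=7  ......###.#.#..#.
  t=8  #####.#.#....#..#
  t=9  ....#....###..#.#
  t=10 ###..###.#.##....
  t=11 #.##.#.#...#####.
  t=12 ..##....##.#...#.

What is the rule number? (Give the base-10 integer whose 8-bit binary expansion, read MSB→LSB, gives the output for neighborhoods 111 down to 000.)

  [7] ### => .  t=0,i=12
  [6] ##. => #  t=0,i=4
  [5] #.# => .  t=0,i=2
  [4] #.. => #  t=0,i=5
  [3] .## => #  t=0,i=3
  [2] .#. => .  t=0,i=1
  [1] ..# => .  t=0,i=0
  [0] ... => #  t=0,i=16
  bits 01011001 = 89

89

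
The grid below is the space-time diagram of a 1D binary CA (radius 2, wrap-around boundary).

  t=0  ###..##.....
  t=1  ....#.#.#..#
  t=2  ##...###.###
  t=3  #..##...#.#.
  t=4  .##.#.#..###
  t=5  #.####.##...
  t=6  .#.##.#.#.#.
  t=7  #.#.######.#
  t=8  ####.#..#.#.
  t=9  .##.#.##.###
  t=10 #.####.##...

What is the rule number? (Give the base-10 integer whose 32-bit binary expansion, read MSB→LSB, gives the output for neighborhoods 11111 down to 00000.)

1278197528

  ##### -> .   bit 31 = 0  t=2,i=11
  ####. -> #   bit 30 = 1  t=2,i=0
  ###.# -> .   bit 29 = 0  t=2,i=7
  ###.. -> .   bit 28 = 0  t=0,i=2
  ##.## -> #   bit 27 = 1  t=2,i=8
  ##.#. -> #   bit 26 = 1  t=4,i=3
  ##..# -> .   bit 25 = 0  t=0,i=3
  ##... -> .   bit 24 = 0  t=0,i=7
  #.### -> .   bit 23 = 0  t=2,i=9
  #.##. -> .   bit 22 = 0  t=4,i=1
  #.#.# -> #   bit 21 = 1  t=1,i=6
  #.#.. -> .   bit 20 = 0  t=1,i=8
  #..## -> #   bit 19 = 1  t=0,i=4
  #..#. -> #   bit 18 = 1  t=1,i=10
  #...# -> #   bit 17 = 1  t=2,i=3
  #.... -> #   bit 16 = 1  t=0,i=8
  .#### -> #   bit 15 = 1  t=2,i=10
  .###. -> .   bit 14 = 0  t=0,i=1
  .##.# -> #   bit 13 = 1  t=4,i=2
  .##.. -> #   bit 12 = 1  t=0,i=6
  .#.## -> #   bit 11 = 1  t=5,i=1
  .#.#. -> #   bit 10 = 1  t=1,i=5
  .#..# -> #   bit 9 = 1  t=1,i=9
  .#... -> #   bit 8 = 1  t=1,i=0
  ..### -> .   bit 7 = 0  t=0,i=0
  ..##. -> .   bit 6 = 0  t=0,i=5
  ..#.# -> .   bit 5 = 0  t=1,i=4
  ..#.. -> #   bit 4 = 1  t=1,i=11
  ...## -> #   bit 3 = 1  t=0,i=11
  ...#. -> .   bit 2 = 0  t=1,i=3
  ....# -> .   bit 1 = 0  t=0,i=10
  ..... -> .   bit 0 = 0  t=0,i=9
  bits 01001100001011111011111100011000 = 1278197528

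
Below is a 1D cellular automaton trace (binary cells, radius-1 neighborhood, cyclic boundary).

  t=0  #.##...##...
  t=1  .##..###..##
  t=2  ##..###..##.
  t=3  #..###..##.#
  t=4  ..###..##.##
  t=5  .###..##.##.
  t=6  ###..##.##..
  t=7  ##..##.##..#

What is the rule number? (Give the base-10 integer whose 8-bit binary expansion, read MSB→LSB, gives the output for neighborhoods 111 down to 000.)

  ### -> #   bit 7 = 1  t=1,i=6
  ##. -> .   bit 6 = 0  t=0,i=3
  #.# -> #   bit 5 = 1  t=0,i=1
  #.. -> .   bit 4 = 0  t=0,i=4
  .## -> #   bit 3 = 1  t=0,i=2
  .#. -> .   bit 2 = 0  t=0,i=0
  ..# -> #   bit 1 = 1  t=0,i=6
  ... -> #   bit 0 = 1  t=0,i=5
  bits 10101011 = 171

171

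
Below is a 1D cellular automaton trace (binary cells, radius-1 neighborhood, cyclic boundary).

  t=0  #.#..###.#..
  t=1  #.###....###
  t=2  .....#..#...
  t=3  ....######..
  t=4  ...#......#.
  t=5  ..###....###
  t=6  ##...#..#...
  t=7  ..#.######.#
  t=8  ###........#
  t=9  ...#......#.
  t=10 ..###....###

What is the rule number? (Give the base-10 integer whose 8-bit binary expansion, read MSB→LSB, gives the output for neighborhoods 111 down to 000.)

22

  ###|.  b7=0 t=0,i=6
  ##.|.  b6=0 t=0,i=7
  #.#|.  b5=0 t=0,i=1
  #..|#  b4=1 t=0,i=3
  .##|.  b3=0 t=0,i=5
  .#.|#  b2=1 t=0,i=0
  ..#|#  b1=1 t=0,i=4
  ...|.  b0=0 t=1,i=6
  bits 00010110 = 22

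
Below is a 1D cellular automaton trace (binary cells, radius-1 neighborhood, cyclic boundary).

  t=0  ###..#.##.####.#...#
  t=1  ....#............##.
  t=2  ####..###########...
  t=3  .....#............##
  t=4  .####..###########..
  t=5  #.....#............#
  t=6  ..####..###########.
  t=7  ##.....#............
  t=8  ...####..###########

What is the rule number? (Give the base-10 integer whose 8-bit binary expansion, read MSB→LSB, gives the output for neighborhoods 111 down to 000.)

  ### -> .   bit 7 = 0  t=0,i=0
  ##. -> .   bit 6 = 0  t=0,i=2
  #.# -> .   bit 5 = 0  t=0,i=6
  #.. -> .   bit 4 = 0  t=0,i=3
  .## -> .   bit 3 = 0  t=0,i=7
  .#. -> .   bit 2 = 0  t=0,i=5
  ..# -> #   bit 1 = 1  t=0,i=4
  ... -> #   bit 0 = 1  t=0,i=17
  bits 00000011 = 3

3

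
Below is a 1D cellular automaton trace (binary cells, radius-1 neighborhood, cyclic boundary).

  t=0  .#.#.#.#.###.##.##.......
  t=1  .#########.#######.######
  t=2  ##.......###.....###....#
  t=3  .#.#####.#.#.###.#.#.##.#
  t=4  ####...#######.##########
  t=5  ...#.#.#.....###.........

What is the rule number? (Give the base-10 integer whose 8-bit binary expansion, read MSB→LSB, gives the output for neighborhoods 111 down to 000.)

  ###|.  b7=0 t=0,i=10
  ##.|#  b6=1 t=0,i=11
  #.#|#  b5=1 t=0,i=2
  #..|.  b4=0 t=0,i=18
  .##|#  b3=1 t=0,i=9
  .#.|#  b2=1 t=0,i=1
  ..#|.  b1=0 t=0,i=0
  ...|#  b0=1 t=0,i=19
  bits 01101101 = 109

109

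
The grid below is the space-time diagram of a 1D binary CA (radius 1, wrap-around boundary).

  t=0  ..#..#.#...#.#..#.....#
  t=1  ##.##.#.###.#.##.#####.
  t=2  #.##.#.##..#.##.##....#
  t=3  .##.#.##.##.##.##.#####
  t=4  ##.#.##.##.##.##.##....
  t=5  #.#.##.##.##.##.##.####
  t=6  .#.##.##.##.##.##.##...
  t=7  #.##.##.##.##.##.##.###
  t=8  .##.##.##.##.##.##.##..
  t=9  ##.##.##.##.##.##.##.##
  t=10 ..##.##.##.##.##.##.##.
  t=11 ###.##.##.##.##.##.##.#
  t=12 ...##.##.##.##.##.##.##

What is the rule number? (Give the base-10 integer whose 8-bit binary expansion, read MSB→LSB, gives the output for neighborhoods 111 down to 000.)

59

  nb ###: next=.  (t=1,i=9, bit7=0)
  nb ##.: next=.  (t=1,i=1, bit6=0)
  nb #.#: next=#  (t=0,i=6, bit5=1)
  nb #..: next=#  (t=0,i=0, bit4=1)
  nb .##: next=#  (t=1,i=0, bit3=1)
  nb .#.: next=.  (t=0,i=2, bit2=0)
  nb ..#: next=#  (t=0,i=1, bit1=1)
  nb ...: next=#  (t=0,i=9, bit0=1)
  bits 00111011 = 59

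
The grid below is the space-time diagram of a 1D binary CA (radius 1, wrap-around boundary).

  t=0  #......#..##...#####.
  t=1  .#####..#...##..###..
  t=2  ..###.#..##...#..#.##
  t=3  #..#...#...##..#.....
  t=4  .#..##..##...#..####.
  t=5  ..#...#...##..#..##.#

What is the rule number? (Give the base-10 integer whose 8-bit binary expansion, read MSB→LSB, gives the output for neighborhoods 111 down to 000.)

  ### -> #   bit 7 = 1  t=0,i=16
  ##. -> .   bit 6 = 0  t=0,i=11
  #.# -> .   bit 5 = 0  t=0,i=20
  #.. -> #   bit 4 = 1  t=0,i=1
  .## -> .   bit 3 = 0  t=0,i=10
  .#. -> .   bit 2 = 0  t=0,i=0
  ..# -> .   bit 1 = 0  t=0,i=6
  ... -> #   bit 0 = 1  t=0,i=2
  bits 10010001 = 145

145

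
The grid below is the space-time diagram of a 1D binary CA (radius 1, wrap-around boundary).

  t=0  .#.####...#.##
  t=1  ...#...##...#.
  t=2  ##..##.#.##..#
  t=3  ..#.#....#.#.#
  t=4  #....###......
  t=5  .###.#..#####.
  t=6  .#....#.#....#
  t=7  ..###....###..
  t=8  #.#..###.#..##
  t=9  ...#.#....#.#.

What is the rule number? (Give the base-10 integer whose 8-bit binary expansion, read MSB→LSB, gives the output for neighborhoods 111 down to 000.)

25

  ### -> .   bit 7 = 0  t=0,i=4
  ##. -> .   bit 6 = 0  t=0,i=6
  #.# -> .   bit 5 = 0  t=0,i=0
  #.. -> #   bit 4 = 1  t=0,i=7
  .## -> #   bit 3 = 1  t=0,i=3
  .#. -> .   bit 2 = 0  t=0,i=1
  ..# -> .   bit 1 = 0  t=0,i=9
  ... -> #   bit 0 = 1  t=0,i=8
  bits 00011001 = 25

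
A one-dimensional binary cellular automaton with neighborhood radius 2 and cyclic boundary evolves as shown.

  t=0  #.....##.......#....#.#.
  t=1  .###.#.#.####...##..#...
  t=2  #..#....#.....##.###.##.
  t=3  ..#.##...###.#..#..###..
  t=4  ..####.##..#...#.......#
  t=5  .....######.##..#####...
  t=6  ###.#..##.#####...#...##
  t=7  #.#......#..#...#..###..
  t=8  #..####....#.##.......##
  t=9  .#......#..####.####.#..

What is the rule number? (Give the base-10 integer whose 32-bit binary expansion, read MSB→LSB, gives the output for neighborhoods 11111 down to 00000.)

2856786217

  ##### -> #   bit 31 = 1  t=5,i=7
  ####. -> .   bit 30 = 0  t=1,i=11
  ###.# -> #   bit 29 = 1  t=1,i=3
  ###.. -> .   bit 28 = 0  t=1,i=12
  ##.## -> #   bit 27 = 1  t=2,i=16
  ##.#. -> .   bit 26 = 0  t=1,i=4
  ##..# -> #   bit 25 = 1  t=1,i=18
  ##... -> .   bit 24 = 0  t=0,i=8
  #.### -> .   bit 23 = 0  t=1,i=9
  #.##. -> #   bit 22 = 1  t=2,i=21
  #.#.# -> .   bit 21 = 0  t=0,i=22
  #.#.. -> .   bit 20 = 0  t=0,i=0
  #..## -> .   bit 19 = 0  t=3,i=18
  #..#. -> #   bit 18 = 1  t=1,i=19
  #...# -> #   bit 17 = 1  t=1,i=14
  #.... -> #   bit 16 = 1  t=0,i=2
  .#### -> .   bit 15 = 0  t=1,i=10
  .###. -> .   bit 14 = 0  t=1,i=2
  .##.# -> .   bit 13 = 0  t=2,i=15
  .##.. -> #   bit 12 = 1  t=0,i=7
  .#.## -> #   bit 11 = 1  t=1,i=8
  .#.#. -> .   bit 10 = 0  t=0,i=21
  .#..# -> .   bit 9 = 0  t=2,i=1
  .#... -> #   bit 8 = 1  t=0,i=1
  ..### -> .   bit 7 = 0  t=1,i=1
  ..##. -> .   bit 6 = 0  t=0,i=6
  ..#.# -> #   bit 5 = 1  t=0,i=20
  ..#.. -> .   bit 4 = 0  t=0,i=15
  ...## -> #   bit 3 = 1  t=0,i=5
  ...#. -> .   bit 2 = 0  t=0,i=14
  ....# -> .   bit 1 = 0  t=0,i=4
  ..... -> #   bit 0 = 1  t=0,i=3
  bits 10101010010001110001100100101001 = 2856786217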